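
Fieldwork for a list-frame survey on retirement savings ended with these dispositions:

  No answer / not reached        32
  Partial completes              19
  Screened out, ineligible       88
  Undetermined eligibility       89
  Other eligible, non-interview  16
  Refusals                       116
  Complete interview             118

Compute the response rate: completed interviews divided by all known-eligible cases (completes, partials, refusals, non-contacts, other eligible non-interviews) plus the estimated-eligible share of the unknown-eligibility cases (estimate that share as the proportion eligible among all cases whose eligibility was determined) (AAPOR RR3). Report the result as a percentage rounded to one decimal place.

31.9%

Numerator → 118
Eligible (known) → 118 + 19 + 116 + 32 + 16 = 301
e = 301 / (301 + 88) = 301 / 389 = 0.7738
Eligible share of unknowns → 0.7738 × 89 = 68.87
Base → 301 + 68.87 = 369.87
RR3 = 118 / 369.87 = 0.3190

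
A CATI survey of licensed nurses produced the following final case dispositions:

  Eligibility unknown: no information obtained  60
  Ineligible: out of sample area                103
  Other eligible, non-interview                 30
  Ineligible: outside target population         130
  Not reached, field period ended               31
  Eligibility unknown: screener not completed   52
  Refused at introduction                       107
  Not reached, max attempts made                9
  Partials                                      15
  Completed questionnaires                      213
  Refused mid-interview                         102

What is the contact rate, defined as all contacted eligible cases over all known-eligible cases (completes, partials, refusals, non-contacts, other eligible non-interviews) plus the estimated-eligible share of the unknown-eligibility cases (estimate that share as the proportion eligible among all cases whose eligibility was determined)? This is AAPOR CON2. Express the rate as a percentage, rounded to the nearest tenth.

Refused = 107 + 102 = 209
Non-contacts = 31 + 9 = 40
Unknown if eligible = 52 + 60 = 112
Screened out, ineligible = 130 + 103 = 233
Numerator → 213 + 15 + 209 + 30 = 467
Determined eligible → 213 + 15 + 209 + 40 + 30 = 507
e = 507 / (507 + 233) = 507 / 740 = 0.6851
Estimated eligible among unknowns → 0.6851 × 112 = 76.73
Denominator → 507 + 76.73 = 583.73
CON2 = 467 / 583.73 = 0.8000

80.0%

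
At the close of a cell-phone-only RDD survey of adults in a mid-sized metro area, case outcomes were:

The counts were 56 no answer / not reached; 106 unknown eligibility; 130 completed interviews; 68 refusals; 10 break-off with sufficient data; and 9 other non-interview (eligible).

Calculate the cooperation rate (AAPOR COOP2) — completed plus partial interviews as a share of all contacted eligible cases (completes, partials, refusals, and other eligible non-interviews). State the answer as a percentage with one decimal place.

Top: 130 + 10 = 140
Denom: 130 + 10 + 68 + 9 = 217
COOP2 = 140 / 217 = 0.6452

64.5%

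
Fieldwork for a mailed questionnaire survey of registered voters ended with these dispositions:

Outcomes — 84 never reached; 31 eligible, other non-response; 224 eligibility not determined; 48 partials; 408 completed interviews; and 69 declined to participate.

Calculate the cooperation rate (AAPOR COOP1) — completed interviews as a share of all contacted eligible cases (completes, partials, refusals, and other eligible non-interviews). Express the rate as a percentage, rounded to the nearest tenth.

Top: 408
Denominator: 408 + 48 + 69 + 31 = 556
COOP1 = 408 / 556 = 0.7338

73.4%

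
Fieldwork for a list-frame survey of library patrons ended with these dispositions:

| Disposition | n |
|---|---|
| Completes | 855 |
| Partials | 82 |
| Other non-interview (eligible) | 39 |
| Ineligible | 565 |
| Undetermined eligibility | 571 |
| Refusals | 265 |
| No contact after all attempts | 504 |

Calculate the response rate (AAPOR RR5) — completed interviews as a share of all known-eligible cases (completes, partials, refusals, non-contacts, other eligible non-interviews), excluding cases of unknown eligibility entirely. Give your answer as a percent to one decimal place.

Top = 855
Denom = 855 + 82 + 265 + 504 + 39 = 1745
RR5 = 855 / 1745 = 0.4900

49.0%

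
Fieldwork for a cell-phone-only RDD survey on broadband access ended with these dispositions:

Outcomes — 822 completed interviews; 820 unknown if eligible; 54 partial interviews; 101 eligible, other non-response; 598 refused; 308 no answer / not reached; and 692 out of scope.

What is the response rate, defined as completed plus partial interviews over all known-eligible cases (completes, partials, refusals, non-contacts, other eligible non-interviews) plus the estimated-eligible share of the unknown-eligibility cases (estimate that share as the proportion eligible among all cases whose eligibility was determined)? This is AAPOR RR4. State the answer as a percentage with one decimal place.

Numerator = 822 + 54 = 876
Determined eligible = 822 + 54 + 598 + 308 + 101 = 1883
e = 1883 / (1883 + 692) = 1883 / 2575 = 0.7313
Eligible share of unknowns = 0.7313 × 820 = 599.67
Denom = 1883 + 599.67 = 2482.67
RR4 = 876 / 2482.67 = 0.3528

35.3%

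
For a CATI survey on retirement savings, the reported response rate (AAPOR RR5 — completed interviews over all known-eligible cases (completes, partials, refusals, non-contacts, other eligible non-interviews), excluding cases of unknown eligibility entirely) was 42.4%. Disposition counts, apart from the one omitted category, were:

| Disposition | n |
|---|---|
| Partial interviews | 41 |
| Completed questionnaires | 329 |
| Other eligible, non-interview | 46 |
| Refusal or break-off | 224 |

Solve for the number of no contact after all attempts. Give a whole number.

RR5 = 329 / D = 0.424
D = 329 / 0.424 = 775.9
Other denominator terms total 640
no contact after all attempts = 775.9 − 640 ≈ 136

136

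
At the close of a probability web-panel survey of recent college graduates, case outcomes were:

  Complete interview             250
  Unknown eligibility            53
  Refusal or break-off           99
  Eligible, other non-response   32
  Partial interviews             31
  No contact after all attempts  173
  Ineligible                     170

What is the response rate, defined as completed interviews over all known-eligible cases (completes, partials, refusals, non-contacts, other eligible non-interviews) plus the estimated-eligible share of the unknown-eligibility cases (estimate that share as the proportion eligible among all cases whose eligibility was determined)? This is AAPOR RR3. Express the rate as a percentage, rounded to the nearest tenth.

39.9%

Num = 250
Known eligible = 250 + 31 + 99 + 173 + 32 = 585
e = 585 / (585 + 170) = 585 / 755 = 0.7748
e × U = 0.7748 × 53 = 41.06
Base = 585 + 41.06 = 626.06
RR3 = 250 / 626.06 = 0.3993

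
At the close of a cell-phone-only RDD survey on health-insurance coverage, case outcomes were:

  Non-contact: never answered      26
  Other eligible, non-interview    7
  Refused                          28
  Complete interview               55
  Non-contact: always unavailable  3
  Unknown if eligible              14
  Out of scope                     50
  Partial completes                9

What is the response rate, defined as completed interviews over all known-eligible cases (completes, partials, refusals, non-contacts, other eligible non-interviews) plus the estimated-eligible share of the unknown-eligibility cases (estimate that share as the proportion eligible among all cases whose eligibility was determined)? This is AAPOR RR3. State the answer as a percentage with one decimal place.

39.8%

No contact after all attempts = 26 + 3 = 29
Top → 55
Known eligible → 55 + 9 + 28 + 29 + 7 = 128
e = 128 / (128 + 50) = 128 / 178 = 0.7191
e × U → 0.7191 × 14 = 10.07
Denom → 128 + 10.07 = 138.07
RR3 = 55 / 138.07 = 0.3983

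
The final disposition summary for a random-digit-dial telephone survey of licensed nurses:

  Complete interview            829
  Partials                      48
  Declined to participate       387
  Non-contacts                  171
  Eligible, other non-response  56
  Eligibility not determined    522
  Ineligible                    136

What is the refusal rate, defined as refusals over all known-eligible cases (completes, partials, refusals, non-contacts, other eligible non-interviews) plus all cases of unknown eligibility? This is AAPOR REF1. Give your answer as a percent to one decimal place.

Top = 387
Denom = 829 + 48 + 387 + 171 + 56 + 522 = 2013
REF1 = 387 / 2013 = 0.1923

19.2%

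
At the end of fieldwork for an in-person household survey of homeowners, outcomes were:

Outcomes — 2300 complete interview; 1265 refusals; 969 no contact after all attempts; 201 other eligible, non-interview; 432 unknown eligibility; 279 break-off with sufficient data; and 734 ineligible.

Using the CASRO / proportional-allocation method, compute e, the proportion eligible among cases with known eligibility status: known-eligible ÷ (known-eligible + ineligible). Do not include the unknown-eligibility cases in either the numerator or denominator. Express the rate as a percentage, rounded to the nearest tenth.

Known eligible = 2300 + 279 + 1265 + 969 + 201 = 5014
e = 5014 / (5014 + 734) = 5014 / 5748 = 0.8723

87.2%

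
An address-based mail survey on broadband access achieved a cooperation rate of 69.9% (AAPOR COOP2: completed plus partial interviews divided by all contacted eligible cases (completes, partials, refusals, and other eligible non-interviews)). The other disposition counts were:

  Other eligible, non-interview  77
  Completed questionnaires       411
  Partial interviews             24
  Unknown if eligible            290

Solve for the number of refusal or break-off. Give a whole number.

110

Num: 411 + 24 = 435
COOP2 = 435 / D = 0.699
D = 435 / 0.699 = 622.3
Rest of base = 512
refusal or break-off = 622.3 − 512 ≈ 110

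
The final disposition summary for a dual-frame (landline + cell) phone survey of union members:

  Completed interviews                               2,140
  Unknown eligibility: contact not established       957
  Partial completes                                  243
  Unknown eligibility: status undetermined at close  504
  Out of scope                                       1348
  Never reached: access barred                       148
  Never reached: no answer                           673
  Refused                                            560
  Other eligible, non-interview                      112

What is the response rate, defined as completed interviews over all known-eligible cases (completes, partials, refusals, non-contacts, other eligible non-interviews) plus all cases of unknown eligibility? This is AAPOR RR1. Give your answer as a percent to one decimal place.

40.1%

Never reached = 673 + 148 = 821
Eligibility not determined = 957 + 504 = 1461
Numerator = 2140
Base = 2140 + 243 + 560 + 821 + 112 + 1461 = 5337
RR1 = 2140 / 5337 = 0.4010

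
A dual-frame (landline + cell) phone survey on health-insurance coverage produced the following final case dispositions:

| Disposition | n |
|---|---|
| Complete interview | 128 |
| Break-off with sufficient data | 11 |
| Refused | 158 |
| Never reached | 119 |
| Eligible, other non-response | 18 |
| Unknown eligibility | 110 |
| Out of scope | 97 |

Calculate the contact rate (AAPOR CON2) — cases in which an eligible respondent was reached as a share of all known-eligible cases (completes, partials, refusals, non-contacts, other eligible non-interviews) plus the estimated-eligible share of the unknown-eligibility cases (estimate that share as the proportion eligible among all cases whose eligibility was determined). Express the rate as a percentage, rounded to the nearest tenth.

60.1%

Top = 128 + 11 + 158 + 18 = 315
Determined eligible = 128 + 11 + 158 + 119 + 18 = 434
e = 434 / (434 + 97) = 434 / 531 = 0.8173
Eligible share of unknowns = 0.8173 × 110 = 89.90
Denominator = 434 + 89.90 = 523.90
CON2 = 315 / 523.90 = 0.6013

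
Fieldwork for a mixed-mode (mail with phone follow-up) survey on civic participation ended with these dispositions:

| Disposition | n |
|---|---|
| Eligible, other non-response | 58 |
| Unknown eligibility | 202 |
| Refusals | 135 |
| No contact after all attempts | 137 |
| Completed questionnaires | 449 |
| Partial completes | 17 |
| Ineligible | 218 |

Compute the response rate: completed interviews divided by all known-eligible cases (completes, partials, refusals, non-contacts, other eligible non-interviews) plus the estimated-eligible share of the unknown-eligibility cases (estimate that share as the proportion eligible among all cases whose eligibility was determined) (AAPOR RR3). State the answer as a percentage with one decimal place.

Num → 449
Determined eligible → 449 + 17 + 135 + 137 + 58 = 796
e = 796 / (796 + 218) = 796 / 1014 = 0.7850
Estimated eligible among unknowns → 0.7850 × 202 = 158.57
Denominator → 796 + 158.57 = 954.57
RR3 = 449 / 954.57 = 0.4704

47.0%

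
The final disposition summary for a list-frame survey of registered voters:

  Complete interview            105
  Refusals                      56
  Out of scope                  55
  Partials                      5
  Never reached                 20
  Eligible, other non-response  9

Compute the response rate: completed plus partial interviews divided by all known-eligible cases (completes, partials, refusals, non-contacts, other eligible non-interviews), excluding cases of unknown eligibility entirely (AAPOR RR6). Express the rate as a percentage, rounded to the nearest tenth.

Num: 105 + 5 = 110
Denominator: 105 + 5 + 56 + 20 + 9 = 195
RR6 = 110 / 195 = 0.5641

56.4%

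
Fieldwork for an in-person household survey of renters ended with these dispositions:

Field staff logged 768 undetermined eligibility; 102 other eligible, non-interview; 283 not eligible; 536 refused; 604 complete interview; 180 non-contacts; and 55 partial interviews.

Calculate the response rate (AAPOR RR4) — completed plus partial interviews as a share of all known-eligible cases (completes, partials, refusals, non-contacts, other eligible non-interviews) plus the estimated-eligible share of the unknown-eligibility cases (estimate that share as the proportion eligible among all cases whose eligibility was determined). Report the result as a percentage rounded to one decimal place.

31.1%

Top: 604 + 55 = 659
Known eligible: 604 + 55 + 536 + 180 + 102 = 1477
e = 1477 / (1477 + 283) = 1477 / 1760 = 0.8392
Estimated eligible among unknowns: 0.8392 × 768 = 644.51
Denominator: 1477 + 644.51 = 2121.51
RR4 = 659 / 2121.51 = 0.3106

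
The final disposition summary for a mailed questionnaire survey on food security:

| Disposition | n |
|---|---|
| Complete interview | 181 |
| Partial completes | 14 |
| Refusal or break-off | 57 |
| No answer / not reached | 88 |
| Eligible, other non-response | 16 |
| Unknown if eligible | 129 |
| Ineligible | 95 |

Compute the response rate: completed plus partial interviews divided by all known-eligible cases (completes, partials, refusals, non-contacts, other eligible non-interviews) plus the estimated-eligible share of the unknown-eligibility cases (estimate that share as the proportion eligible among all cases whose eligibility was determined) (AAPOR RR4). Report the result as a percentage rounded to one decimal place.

Num → 181 + 14 = 195
Known eligible → 181 + 14 + 57 + 88 + 16 = 356
e = 356 / (356 + 95) = 356 / 451 = 0.7894
Eligible share of unknowns → 0.7894 × 129 = 101.83
Base → 356 + 101.83 = 457.83
RR4 = 195 / 457.83 = 0.4259

42.6%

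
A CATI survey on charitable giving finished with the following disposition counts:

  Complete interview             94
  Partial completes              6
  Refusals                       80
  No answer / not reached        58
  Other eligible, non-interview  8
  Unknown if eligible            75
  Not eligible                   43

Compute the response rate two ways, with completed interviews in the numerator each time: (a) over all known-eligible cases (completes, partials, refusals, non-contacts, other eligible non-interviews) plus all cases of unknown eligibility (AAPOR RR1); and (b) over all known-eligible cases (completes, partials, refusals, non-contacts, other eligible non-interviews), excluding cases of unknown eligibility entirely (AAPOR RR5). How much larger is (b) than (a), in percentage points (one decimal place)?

8.9

Numerator: 94
Denominator: 94 + 6 + 80 + 58 + 8 + 75 = 321
RR1 = 94 / 321 = 0.2928
Denominator: 94 + 6 + 80 + 58 + 8 = 246
RR5 = 94 / 246 = 0.3821
Difference = 38.21 − 29.28 = 8.93 percentage points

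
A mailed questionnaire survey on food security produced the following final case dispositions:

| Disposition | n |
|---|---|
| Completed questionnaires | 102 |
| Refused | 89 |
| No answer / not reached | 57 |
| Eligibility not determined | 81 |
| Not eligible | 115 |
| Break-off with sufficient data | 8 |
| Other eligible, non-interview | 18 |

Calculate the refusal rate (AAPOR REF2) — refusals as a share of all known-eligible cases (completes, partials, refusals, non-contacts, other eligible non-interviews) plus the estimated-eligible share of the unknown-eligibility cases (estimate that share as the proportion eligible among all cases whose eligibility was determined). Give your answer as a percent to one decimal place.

26.9%

Top = 89
Determined eligible = 102 + 8 + 89 + 57 + 18 = 274
e = 274 / (274 + 115) = 274 / 389 = 0.7044
Estimated eligible among unknowns = 0.7044 × 81 = 57.06
Denominator = 274 + 57.06 = 331.06
REF2 = 89 / 331.06 = 0.2688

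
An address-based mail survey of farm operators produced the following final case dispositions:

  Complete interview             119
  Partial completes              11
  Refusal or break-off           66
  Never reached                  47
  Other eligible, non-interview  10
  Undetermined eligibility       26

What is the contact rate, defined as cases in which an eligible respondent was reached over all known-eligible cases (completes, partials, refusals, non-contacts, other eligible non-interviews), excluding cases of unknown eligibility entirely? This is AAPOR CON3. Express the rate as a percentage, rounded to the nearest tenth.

81.4%

Num = 119 + 11 + 66 + 10 = 206
Denom = 119 + 11 + 66 + 47 + 10 = 253
CON3 = 206 / 253 = 0.8142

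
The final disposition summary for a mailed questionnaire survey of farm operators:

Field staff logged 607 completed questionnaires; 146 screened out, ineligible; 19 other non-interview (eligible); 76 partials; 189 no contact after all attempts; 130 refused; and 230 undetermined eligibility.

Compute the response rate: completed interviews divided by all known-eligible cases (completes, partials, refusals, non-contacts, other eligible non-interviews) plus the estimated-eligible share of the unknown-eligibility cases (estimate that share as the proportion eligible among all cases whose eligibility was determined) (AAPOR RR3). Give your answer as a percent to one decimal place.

Top = 607
Determined eligible = 607 + 76 + 130 + 189 + 19 = 1021
e = 1021 / (1021 + 146) = 1021 / 1167 = 0.8749
e × U = 0.8749 × 230 = 201.23
Denom = 1021 + 201.23 = 1222.23
RR3 = 607 / 1222.23 = 0.4966

49.7%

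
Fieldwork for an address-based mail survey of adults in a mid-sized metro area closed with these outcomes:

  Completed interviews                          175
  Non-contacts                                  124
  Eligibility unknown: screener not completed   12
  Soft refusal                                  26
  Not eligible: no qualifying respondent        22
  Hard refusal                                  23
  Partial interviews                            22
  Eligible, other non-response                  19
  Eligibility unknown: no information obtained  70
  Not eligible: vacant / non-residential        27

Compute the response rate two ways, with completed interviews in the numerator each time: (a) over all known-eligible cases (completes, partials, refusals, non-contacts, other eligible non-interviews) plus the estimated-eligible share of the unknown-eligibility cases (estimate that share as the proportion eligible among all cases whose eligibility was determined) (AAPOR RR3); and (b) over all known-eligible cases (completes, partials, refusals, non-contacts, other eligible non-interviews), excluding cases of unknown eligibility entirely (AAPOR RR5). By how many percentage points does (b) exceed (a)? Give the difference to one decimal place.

7.1

Refusal or break-off = 23 + 26 = 49
Undetermined eligibility = 12 + 70 = 82
Out of scope = 22 + 27 = 49
Numerator = 175
Eligible (known) = 175 + 22 + 49 + 124 + 19 = 389
e = 389 / (389 + 49) = 389 / 438 = 0.8881
Estimated eligible among unknowns = 0.8881 × 82 = 72.82
Denom = 389 + 72.82 = 461.82
RR3 = 175 / 461.82 = 0.3789
Denom = 175 + 22 + 49 + 124 + 19 = 389
RR5 = 175 / 389 = 0.4499
Difference = 44.99 − 37.89 = 7.10 percentage points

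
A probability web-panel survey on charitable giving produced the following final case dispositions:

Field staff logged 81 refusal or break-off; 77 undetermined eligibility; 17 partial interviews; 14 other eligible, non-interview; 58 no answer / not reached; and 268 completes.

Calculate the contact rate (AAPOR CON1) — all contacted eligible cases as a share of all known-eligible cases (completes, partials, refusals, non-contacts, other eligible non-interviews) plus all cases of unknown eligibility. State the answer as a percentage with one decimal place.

73.8%

Numerator: 268 + 17 + 81 + 14 = 380
Base: 268 + 17 + 81 + 58 + 14 + 77 = 515
CON1 = 380 / 515 = 0.7379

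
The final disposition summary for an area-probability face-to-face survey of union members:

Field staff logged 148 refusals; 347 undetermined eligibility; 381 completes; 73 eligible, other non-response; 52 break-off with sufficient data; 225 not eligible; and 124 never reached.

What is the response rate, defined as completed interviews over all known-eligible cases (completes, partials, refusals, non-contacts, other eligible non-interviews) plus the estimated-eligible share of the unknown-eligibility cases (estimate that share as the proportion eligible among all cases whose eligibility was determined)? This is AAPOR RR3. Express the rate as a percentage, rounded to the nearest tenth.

Num = 381
Determined eligible = 381 + 52 + 148 + 124 + 73 = 778
e = 778 / (778 + 225) = 778 / 1003 = 0.7757
e × U = 0.7757 × 347 = 269.17
Base = 778 + 269.17 = 1047.17
RR3 = 381 / 1047.17 = 0.3638

36.4%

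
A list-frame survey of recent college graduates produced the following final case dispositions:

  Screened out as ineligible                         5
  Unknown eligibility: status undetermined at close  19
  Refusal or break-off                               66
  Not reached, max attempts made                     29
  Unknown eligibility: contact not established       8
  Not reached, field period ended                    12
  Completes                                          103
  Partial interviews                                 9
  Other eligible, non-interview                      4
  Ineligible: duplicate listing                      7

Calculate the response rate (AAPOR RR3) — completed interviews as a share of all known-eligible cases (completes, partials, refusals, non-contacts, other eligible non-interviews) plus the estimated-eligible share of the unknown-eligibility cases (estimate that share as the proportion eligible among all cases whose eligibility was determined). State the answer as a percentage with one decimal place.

41.4%

No contact after all attempts = 12 + 29 = 41
Unknown eligibility = 8 + 19 = 27
Screened out, ineligible = 5 + 7 = 12
Top → 103
Known eligible → 103 + 9 + 66 + 41 + 4 = 223
e = 223 / (223 + 12) = 223 / 235 = 0.9489
Eligible share of unknowns → 0.9489 × 27 = 25.62
Base → 223 + 25.62 = 248.62
RR3 = 103 / 248.62 = 0.4143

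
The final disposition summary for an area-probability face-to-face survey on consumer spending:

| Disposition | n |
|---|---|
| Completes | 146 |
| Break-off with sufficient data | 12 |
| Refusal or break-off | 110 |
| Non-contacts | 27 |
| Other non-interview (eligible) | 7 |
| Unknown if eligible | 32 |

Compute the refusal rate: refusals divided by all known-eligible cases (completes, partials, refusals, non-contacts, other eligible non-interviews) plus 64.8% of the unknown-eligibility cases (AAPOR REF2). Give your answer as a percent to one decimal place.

Top: 110
Determined eligible: 146 + 12 + 110 + 27 + 7 = 302
e × U: 0.6480 × 32 = 20.74
Base: 302 + 20.74 = 322.74
REF2 = 110 / 322.74 = 0.3408

34.1%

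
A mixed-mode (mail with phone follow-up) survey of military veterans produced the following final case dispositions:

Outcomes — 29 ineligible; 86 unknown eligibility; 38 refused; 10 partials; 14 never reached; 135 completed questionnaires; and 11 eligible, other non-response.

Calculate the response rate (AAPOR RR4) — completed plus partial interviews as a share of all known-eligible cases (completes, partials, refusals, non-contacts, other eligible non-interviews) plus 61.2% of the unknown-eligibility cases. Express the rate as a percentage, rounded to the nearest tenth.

Top = 135 + 10 = 145
Eligible (known) = 135 + 10 + 38 + 14 + 11 = 208
Estimated eligible among unknowns = 0.6120 × 86 = 52.63
Base = 208 + 52.63 = 260.63
RR4 = 145 / 260.63 = 0.5563

55.6%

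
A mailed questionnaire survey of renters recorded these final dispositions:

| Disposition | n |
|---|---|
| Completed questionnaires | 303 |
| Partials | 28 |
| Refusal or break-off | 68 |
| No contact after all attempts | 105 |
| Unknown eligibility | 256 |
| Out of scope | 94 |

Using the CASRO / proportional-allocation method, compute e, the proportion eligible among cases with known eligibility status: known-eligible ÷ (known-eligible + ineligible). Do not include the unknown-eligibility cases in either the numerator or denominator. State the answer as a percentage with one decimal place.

Known eligible = 303 + 28 + 68 + 105 = 504
e = 504 / (504 + 94) = 504 / 598 = 0.8428

84.3%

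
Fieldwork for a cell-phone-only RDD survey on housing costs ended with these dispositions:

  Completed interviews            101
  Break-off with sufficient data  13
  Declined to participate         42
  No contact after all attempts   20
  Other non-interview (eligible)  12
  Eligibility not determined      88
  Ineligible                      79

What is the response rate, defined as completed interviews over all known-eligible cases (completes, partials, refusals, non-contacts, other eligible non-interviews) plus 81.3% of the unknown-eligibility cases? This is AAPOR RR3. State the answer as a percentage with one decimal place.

Top → 101
Known eligible → 101 + 13 + 42 + 20 + 12 = 188
Estimated eligible among unknowns → 0.8130 × 88 = 71.54
Base → 188 + 71.54 = 259.54
RR3 = 101 / 259.54 = 0.3892

38.9%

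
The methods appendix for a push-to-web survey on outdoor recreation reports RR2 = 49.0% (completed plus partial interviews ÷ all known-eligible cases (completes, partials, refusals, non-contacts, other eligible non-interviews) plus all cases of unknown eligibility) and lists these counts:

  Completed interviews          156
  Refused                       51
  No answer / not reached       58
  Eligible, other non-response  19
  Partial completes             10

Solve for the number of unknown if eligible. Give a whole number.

Num: 156 + 10 = 166
RR2 = 166 / D = 0.490
D = 166 / 0.490 = 338.8
Other denominator terms total 294
unknown if eligible = 338.8 − 294 ≈ 45

45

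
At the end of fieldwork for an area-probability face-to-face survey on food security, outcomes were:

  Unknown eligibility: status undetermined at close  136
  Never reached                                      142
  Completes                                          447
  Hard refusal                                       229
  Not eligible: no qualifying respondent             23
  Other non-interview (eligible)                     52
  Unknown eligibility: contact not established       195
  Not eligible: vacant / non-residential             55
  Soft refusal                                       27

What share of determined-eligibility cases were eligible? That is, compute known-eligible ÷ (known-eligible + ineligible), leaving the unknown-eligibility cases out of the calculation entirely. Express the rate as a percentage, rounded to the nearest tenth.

Refused = 229 + 27 = 256
Undetermined eligibility = 195 + 136 = 331
Out of scope = 23 + 55 = 78
Eligible (known): 447 + 256 + 142 + 52 = 897
e = 897 / (897 + 78) = 897 / 975 = 0.9200

92.0%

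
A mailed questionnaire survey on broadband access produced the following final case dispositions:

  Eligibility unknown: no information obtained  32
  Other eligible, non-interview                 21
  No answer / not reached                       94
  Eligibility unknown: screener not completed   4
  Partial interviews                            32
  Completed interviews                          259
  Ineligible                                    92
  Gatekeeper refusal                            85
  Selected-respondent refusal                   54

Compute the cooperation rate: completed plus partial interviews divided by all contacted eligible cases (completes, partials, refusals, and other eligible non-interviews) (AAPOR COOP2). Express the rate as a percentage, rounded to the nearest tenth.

Refused = 85 + 54 = 139
Eligibility not determined = 4 + 32 = 36
Numerator → 259 + 32 = 291
Denominator → 259 + 32 + 139 + 21 = 451
COOP2 = 291 / 451 = 0.6452

64.5%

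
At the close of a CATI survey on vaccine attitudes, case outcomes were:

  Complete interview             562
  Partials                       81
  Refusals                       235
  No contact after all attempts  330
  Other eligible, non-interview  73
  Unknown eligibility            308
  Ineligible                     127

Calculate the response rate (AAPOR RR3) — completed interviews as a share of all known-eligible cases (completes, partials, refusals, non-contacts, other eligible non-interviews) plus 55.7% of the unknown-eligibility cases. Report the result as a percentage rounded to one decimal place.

Top → 562
Determined eligible → 562 + 81 + 235 + 330 + 73 = 1281
Estimated eligible among unknowns → 0.5570 × 308 = 171.56
Denominator → 1281 + 171.56 = 1452.56
RR3 = 562 / 1452.56 = 0.3869

38.7%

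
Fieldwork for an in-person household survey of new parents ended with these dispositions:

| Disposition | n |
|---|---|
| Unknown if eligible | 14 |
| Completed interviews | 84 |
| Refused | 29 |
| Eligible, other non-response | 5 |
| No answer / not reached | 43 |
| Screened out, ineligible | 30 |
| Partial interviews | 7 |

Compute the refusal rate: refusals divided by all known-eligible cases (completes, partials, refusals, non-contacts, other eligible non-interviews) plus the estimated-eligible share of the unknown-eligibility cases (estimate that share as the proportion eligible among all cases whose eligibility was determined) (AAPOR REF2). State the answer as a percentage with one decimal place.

Numerator = 29
Eligible (known) = 84 + 7 + 29 + 43 + 5 = 168
e = 168 / (168 + 30) = 168 / 198 = 0.8485
Estimated eligible among unknowns = 0.8485 × 14 = 11.88
Denominator = 168 + 11.88 = 179.88
REF2 = 29 / 179.88 = 0.1612

16.1%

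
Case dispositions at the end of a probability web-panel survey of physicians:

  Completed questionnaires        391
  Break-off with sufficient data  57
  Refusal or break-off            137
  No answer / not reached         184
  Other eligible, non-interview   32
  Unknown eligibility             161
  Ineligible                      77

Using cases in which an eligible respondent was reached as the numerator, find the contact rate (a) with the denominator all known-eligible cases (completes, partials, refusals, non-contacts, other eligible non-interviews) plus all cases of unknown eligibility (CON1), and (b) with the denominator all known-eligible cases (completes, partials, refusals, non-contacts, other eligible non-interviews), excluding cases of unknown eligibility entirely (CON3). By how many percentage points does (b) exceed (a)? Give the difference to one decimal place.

12.9

Numerator → 391 + 57 + 137 + 32 = 617
Denom → 391 + 57 + 137 + 184 + 32 + 161 = 962
CON1 = 617 / 962 = 0.6414
Denom → 391 + 57 + 137 + 184 + 32 = 801
CON3 = 617 / 801 = 0.7703
Difference = 77.03 − 64.14 = 12.89 percentage points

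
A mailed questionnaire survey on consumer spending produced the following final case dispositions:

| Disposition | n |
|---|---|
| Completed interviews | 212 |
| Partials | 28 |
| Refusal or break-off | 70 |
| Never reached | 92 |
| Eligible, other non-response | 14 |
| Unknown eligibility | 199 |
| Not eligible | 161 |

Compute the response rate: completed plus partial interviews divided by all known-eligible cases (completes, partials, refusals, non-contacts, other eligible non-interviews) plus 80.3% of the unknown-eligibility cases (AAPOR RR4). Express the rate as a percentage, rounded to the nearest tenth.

Numerator: 212 + 28 = 240
Determined eligible: 212 + 28 + 70 + 92 + 14 = 416
Estimated eligible among unknowns: 0.8030 × 199 = 159.80
Denominator: 416 + 159.80 = 575.80
RR4 = 240 / 575.80 = 0.4168

41.7%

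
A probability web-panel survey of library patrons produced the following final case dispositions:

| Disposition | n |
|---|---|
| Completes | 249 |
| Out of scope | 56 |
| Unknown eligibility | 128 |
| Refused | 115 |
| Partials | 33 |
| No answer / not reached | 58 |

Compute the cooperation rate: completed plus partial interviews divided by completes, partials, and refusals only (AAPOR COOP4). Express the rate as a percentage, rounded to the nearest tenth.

Num → 249 + 33 = 282
Denom → 249 + 33 + 115 = 397
COOP4 = 282 / 397 = 0.7103

71.0%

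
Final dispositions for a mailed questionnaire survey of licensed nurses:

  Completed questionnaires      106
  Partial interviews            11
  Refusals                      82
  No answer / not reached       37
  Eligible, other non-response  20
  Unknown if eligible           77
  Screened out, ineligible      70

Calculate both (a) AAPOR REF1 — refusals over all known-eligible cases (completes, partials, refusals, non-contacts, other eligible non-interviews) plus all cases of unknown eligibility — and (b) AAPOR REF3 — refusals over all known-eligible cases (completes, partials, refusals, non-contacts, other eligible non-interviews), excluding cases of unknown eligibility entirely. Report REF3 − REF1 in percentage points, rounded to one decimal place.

7.4

Top = 82
Denominator = 106 + 11 + 82 + 37 + 20 + 77 = 333
REF1 = 82 / 333 = 0.2462
Denominator = 106 + 11 + 82 + 37 + 20 = 256
REF3 = 82 / 256 = 0.3203
Difference = 32.03 − 24.62 = 7.41 percentage points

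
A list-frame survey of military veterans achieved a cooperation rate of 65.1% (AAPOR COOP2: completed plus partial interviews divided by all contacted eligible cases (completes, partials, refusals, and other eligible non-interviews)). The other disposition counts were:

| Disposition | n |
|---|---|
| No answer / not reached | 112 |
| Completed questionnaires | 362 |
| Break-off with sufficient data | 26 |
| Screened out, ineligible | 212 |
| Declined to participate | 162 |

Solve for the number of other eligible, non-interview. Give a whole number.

Top → 362 + 26 = 388
COOP2 = 388 / D = 0.651
D = 388 / 0.651 = 596.0
Remaining denominator categories sum to 550
other eligible, non-interview = 596.0 − 550 ≈ 46

46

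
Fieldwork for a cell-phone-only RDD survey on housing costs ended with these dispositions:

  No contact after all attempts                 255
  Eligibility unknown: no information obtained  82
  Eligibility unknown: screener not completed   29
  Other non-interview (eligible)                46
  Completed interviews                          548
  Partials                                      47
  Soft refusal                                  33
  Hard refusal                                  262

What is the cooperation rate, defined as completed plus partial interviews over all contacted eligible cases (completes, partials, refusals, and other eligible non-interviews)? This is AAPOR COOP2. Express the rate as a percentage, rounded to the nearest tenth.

Refusal or break-off = 262 + 33 = 295
Unknown if eligible = 29 + 82 = 111
Num = 548 + 47 = 595
Denominator = 548 + 47 + 295 + 46 = 936
COOP2 = 595 / 936 = 0.6357

63.6%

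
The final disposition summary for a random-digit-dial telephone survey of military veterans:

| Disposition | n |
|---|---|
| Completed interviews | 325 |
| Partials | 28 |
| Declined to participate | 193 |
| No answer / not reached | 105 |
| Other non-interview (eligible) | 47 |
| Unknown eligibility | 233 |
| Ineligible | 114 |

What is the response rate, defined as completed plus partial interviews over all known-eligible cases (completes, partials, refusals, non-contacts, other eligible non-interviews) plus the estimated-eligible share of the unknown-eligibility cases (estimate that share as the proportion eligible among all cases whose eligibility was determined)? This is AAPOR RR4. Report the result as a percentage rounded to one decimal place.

39.3%

Num: 325 + 28 = 353
Determined eligible: 325 + 28 + 193 + 105 + 47 = 698
e = 698 / (698 + 114) = 698 / 812 = 0.8596
e × U: 0.8596 × 233 = 200.29
Denominator: 698 + 200.29 = 898.29
RR4 = 353 / 898.29 = 0.3930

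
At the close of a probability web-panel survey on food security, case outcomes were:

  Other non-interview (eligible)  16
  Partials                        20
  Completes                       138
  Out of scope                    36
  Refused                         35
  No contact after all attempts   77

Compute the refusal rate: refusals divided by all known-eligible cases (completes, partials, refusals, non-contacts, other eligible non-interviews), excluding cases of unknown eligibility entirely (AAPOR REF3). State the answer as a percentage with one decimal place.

12.2%

Num = 35
Denom = 138 + 20 + 35 + 77 + 16 = 286
REF3 = 35 / 286 = 0.1224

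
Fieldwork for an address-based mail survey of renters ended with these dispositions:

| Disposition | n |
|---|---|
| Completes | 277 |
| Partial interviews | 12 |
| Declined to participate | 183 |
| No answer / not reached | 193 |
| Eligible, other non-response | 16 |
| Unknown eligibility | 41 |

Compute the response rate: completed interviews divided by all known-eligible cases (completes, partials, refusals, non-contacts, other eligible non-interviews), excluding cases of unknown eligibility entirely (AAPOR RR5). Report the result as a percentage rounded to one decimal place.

40.7%

Num = 277
Denom = 277 + 12 + 183 + 193 + 16 = 681
RR5 = 277 / 681 = 0.4068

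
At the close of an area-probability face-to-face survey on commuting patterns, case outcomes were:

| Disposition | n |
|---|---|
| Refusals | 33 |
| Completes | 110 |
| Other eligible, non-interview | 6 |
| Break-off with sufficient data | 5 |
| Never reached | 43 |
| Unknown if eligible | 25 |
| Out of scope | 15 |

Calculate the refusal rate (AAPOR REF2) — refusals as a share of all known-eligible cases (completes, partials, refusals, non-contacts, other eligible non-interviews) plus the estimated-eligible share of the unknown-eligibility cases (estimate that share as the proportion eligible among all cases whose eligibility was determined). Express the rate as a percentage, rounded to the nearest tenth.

15.0%

Top: 33
Determined eligible: 110 + 5 + 33 + 43 + 6 = 197
e = 197 / (197 + 15) = 197 / 212 = 0.9292
Estimated eligible among unknowns: 0.9292 × 25 = 23.23
Denominator: 197 + 23.23 = 220.23
REF2 = 33 / 220.23 = 0.1498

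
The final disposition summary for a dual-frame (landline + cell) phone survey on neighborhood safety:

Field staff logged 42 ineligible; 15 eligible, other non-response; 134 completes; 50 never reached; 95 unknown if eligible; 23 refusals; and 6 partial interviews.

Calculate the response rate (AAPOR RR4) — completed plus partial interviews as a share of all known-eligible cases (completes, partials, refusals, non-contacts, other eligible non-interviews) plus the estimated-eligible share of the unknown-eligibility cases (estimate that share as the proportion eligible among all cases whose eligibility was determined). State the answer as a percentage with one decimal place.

Top → 134 + 6 = 140
Determined eligible → 134 + 6 + 23 + 50 + 15 = 228
e = 228 / (228 + 42) = 228 / 270 = 0.8444
Eligible share of unknowns → 0.8444 × 95 = 80.22
Denominator → 228 + 80.22 = 308.22
RR4 = 140 / 308.22 = 0.4542

45.4%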